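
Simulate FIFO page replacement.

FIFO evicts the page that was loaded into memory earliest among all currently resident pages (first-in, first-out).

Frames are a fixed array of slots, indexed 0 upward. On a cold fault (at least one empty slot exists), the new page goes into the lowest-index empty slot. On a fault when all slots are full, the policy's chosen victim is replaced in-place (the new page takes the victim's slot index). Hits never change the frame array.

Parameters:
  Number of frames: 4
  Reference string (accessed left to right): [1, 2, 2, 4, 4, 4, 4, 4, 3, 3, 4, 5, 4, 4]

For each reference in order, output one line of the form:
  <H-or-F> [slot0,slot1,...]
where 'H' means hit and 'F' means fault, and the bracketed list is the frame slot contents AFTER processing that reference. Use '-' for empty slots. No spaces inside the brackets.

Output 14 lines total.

F [1,-,-,-]
F [1,2,-,-]
H [1,2,-,-]
F [1,2,4,-]
H [1,2,4,-]
H [1,2,4,-]
H [1,2,4,-]
H [1,2,4,-]
F [1,2,4,3]
H [1,2,4,3]
H [1,2,4,3]
F [5,2,4,3]
H [5,2,4,3]
H [5,2,4,3]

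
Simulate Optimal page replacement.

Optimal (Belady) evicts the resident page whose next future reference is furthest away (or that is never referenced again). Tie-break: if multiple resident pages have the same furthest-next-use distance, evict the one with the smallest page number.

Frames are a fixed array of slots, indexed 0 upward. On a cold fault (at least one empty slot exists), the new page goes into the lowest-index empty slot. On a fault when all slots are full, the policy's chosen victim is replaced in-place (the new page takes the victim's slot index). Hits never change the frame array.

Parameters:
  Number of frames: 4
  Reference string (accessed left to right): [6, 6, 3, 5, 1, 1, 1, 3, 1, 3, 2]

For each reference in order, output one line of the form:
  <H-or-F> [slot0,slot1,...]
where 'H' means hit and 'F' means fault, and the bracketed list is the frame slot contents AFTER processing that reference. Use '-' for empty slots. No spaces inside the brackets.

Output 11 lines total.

F [6,-,-,-]
H [6,-,-,-]
F [6,3,-,-]
F [6,3,5,-]
F [6,3,5,1]
H [6,3,5,1]
H [6,3,5,1]
H [6,3,5,1]
H [6,3,5,1]
H [6,3,5,1]
F [6,3,5,2]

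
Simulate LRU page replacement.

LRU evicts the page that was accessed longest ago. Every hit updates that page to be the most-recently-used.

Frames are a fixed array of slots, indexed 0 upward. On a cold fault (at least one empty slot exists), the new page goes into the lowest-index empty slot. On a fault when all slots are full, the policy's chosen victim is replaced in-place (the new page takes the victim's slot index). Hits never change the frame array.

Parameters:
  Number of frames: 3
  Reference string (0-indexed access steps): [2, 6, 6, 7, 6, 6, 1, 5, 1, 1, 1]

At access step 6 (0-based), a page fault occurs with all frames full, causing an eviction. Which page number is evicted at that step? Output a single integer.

Answer: 2

Derivation:
Step 0: ref 2 -> FAULT, frames=[2,-,-]
Step 1: ref 6 -> FAULT, frames=[2,6,-]
Step 2: ref 6 -> HIT, frames=[2,6,-]
Step 3: ref 7 -> FAULT, frames=[2,6,7]
Step 4: ref 6 -> HIT, frames=[2,6,7]
Step 5: ref 6 -> HIT, frames=[2,6,7]
Step 6: ref 1 -> FAULT, evict 2, frames=[1,6,7]
At step 6: evicted page 2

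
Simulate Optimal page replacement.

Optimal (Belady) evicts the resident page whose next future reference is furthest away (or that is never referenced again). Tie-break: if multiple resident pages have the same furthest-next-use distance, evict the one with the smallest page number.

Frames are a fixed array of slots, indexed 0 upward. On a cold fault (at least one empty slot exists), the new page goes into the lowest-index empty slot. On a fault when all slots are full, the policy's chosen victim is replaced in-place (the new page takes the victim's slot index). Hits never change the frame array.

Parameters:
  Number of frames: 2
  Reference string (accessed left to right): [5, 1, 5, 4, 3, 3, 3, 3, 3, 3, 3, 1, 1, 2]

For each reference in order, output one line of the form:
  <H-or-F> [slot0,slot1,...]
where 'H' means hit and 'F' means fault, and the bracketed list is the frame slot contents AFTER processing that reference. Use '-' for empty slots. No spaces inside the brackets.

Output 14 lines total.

F [5,-]
F [5,1]
H [5,1]
F [4,1]
F [3,1]
H [3,1]
H [3,1]
H [3,1]
H [3,1]
H [3,1]
H [3,1]
H [3,1]
H [3,1]
F [3,2]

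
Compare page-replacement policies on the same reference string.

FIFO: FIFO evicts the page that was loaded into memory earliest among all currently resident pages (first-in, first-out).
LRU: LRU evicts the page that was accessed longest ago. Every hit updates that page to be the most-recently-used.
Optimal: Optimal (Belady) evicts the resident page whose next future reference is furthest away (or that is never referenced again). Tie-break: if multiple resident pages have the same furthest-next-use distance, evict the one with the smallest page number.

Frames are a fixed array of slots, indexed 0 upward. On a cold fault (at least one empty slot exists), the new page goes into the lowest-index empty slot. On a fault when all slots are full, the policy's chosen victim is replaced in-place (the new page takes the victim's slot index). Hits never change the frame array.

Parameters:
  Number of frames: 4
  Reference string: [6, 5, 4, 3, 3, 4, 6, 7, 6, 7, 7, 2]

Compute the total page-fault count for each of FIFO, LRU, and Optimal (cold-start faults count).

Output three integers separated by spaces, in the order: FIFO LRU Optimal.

Answer: 7 6 6

Derivation:
--- FIFO ---
  step 0: ref 6 -> FAULT, frames=[6,-,-,-] (faults so far: 1)
  step 1: ref 5 -> FAULT, frames=[6,5,-,-] (faults so far: 2)
  step 2: ref 4 -> FAULT, frames=[6,5,4,-] (faults so far: 3)
  step 3: ref 3 -> FAULT, frames=[6,5,4,3] (faults so far: 4)
  step 4: ref 3 -> HIT, frames=[6,5,4,3] (faults so far: 4)
  step 5: ref 4 -> HIT, frames=[6,5,4,3] (faults so far: 4)
  step 6: ref 6 -> HIT, frames=[6,5,4,3] (faults so far: 4)
  step 7: ref 7 -> FAULT, evict 6, frames=[7,5,4,3] (faults so far: 5)
  step 8: ref 6 -> FAULT, evict 5, frames=[7,6,4,3] (faults so far: 6)
  step 9: ref 7 -> HIT, frames=[7,6,4,3] (faults so far: 6)
  step 10: ref 7 -> HIT, frames=[7,6,4,3] (faults so far: 6)
  step 11: ref 2 -> FAULT, evict 4, frames=[7,6,2,3] (faults so far: 7)
  FIFO total faults: 7
--- LRU ---
  step 0: ref 6 -> FAULT, frames=[6,-,-,-] (faults so far: 1)
  step 1: ref 5 -> FAULT, frames=[6,5,-,-] (faults so far: 2)
  step 2: ref 4 -> FAULT, frames=[6,5,4,-] (faults so far: 3)
  step 3: ref 3 -> FAULT, frames=[6,5,4,3] (faults so far: 4)
  step 4: ref 3 -> HIT, frames=[6,5,4,3] (faults so far: 4)
  step 5: ref 4 -> HIT, frames=[6,5,4,3] (faults so far: 4)
  step 6: ref 6 -> HIT, frames=[6,5,4,3] (faults so far: 4)
  step 7: ref 7 -> FAULT, evict 5, frames=[6,7,4,3] (faults so far: 5)
  step 8: ref 6 -> HIT, frames=[6,7,4,3] (faults so far: 5)
  step 9: ref 7 -> HIT, frames=[6,7,4,3] (faults so far: 5)
  step 10: ref 7 -> HIT, frames=[6,7,4,3] (faults so far: 5)
  step 11: ref 2 -> FAULT, evict 3, frames=[6,7,4,2] (faults so far: 6)
  LRU total faults: 6
--- Optimal ---
  step 0: ref 6 -> FAULT, frames=[6,-,-,-] (faults so far: 1)
  step 1: ref 5 -> FAULT, frames=[6,5,-,-] (faults so far: 2)
  step 2: ref 4 -> FAULT, frames=[6,5,4,-] (faults so far: 3)
  step 3: ref 3 -> FAULT, frames=[6,5,4,3] (faults so far: 4)
  step 4: ref 3 -> HIT, frames=[6,5,4,3] (faults so far: 4)
  step 5: ref 4 -> HIT, frames=[6,5,4,3] (faults so far: 4)
  step 6: ref 6 -> HIT, frames=[6,5,4,3] (faults so far: 4)
  step 7: ref 7 -> FAULT, evict 3, frames=[6,5,4,7] (faults so far: 5)
  step 8: ref 6 -> HIT, frames=[6,5,4,7] (faults so far: 5)
  step 9: ref 7 -> HIT, frames=[6,5,4,7] (faults so far: 5)
  step 10: ref 7 -> HIT, frames=[6,5,4,7] (faults so far: 5)
  step 11: ref 2 -> FAULT, evict 4, frames=[6,5,2,7] (faults so far: 6)
  Optimal total faults: 6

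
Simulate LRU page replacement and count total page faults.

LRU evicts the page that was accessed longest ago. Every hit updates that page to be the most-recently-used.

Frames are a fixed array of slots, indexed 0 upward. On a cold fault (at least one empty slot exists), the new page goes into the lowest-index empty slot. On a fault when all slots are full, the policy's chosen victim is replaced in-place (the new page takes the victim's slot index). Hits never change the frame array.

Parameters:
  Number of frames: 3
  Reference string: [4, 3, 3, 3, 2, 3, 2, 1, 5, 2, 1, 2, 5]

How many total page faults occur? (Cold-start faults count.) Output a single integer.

Step 0: ref 4 → FAULT, frames=[4,-,-]
Step 1: ref 3 → FAULT, frames=[4,3,-]
Step 2: ref 3 → HIT, frames=[4,3,-]
Step 3: ref 3 → HIT, frames=[4,3,-]
Step 4: ref 2 → FAULT, frames=[4,3,2]
Step 5: ref 3 → HIT, frames=[4,3,2]
Step 6: ref 2 → HIT, frames=[4,3,2]
Step 7: ref 1 → FAULT (evict 4), frames=[1,3,2]
Step 8: ref 5 → FAULT (evict 3), frames=[1,5,2]
Step 9: ref 2 → HIT, frames=[1,5,2]
Step 10: ref 1 → HIT, frames=[1,5,2]
Step 11: ref 2 → HIT, frames=[1,5,2]
Step 12: ref 5 → HIT, frames=[1,5,2]
Total faults: 5

Answer: 5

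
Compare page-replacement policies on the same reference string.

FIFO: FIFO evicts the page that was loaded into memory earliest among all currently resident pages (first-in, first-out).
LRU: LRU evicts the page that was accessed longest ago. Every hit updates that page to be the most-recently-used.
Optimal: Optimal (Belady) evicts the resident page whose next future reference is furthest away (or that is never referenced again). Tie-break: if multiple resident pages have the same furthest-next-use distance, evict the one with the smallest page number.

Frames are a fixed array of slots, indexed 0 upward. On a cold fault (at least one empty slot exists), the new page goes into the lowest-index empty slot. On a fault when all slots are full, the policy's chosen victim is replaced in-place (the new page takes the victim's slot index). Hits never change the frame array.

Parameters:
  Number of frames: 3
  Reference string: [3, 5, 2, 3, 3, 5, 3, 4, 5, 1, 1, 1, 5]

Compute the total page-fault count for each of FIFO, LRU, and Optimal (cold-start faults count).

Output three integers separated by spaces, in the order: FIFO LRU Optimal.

Answer: 6 5 5

Derivation:
--- FIFO ---
  step 0: ref 3 -> FAULT, frames=[3,-,-] (faults so far: 1)
  step 1: ref 5 -> FAULT, frames=[3,5,-] (faults so far: 2)
  step 2: ref 2 -> FAULT, frames=[3,5,2] (faults so far: 3)
  step 3: ref 3 -> HIT, frames=[3,5,2] (faults so far: 3)
  step 4: ref 3 -> HIT, frames=[3,5,2] (faults so far: 3)
  step 5: ref 5 -> HIT, frames=[3,5,2] (faults so far: 3)
  step 6: ref 3 -> HIT, frames=[3,5,2] (faults so far: 3)
  step 7: ref 4 -> FAULT, evict 3, frames=[4,5,2] (faults so far: 4)
  step 8: ref 5 -> HIT, frames=[4,5,2] (faults so far: 4)
  step 9: ref 1 -> FAULT, evict 5, frames=[4,1,2] (faults so far: 5)
  step 10: ref 1 -> HIT, frames=[4,1,2] (faults so far: 5)
  step 11: ref 1 -> HIT, frames=[4,1,2] (faults so far: 5)
  step 12: ref 5 -> FAULT, evict 2, frames=[4,1,5] (faults so far: 6)
  FIFO total faults: 6
--- LRU ---
  step 0: ref 3 -> FAULT, frames=[3,-,-] (faults so far: 1)
  step 1: ref 5 -> FAULT, frames=[3,5,-] (faults so far: 2)
  step 2: ref 2 -> FAULT, frames=[3,5,2] (faults so far: 3)
  step 3: ref 3 -> HIT, frames=[3,5,2] (faults so far: 3)
  step 4: ref 3 -> HIT, frames=[3,5,2] (faults so far: 3)
  step 5: ref 5 -> HIT, frames=[3,5,2] (faults so far: 3)
  step 6: ref 3 -> HIT, frames=[3,5,2] (faults so far: 3)
  step 7: ref 4 -> FAULT, evict 2, frames=[3,5,4] (faults so far: 4)
  step 8: ref 5 -> HIT, frames=[3,5,4] (faults so far: 4)
  step 9: ref 1 -> FAULT, evict 3, frames=[1,5,4] (faults so far: 5)
  step 10: ref 1 -> HIT, frames=[1,5,4] (faults so far: 5)
  step 11: ref 1 -> HIT, frames=[1,5,4] (faults so far: 5)
  step 12: ref 5 -> HIT, frames=[1,5,4] (faults so far: 5)
  LRU total faults: 5
--- Optimal ---
  step 0: ref 3 -> FAULT, frames=[3,-,-] (faults so far: 1)
  step 1: ref 5 -> FAULT, frames=[3,5,-] (faults so far: 2)
  step 2: ref 2 -> FAULT, frames=[3,5,2] (faults so far: 3)
  step 3: ref 3 -> HIT, frames=[3,5,2] (faults so far: 3)
  step 4: ref 3 -> HIT, frames=[3,5,2] (faults so far: 3)
  step 5: ref 5 -> HIT, frames=[3,5,2] (faults so far: 3)
  step 6: ref 3 -> HIT, frames=[3,5,2] (faults so far: 3)
  step 7: ref 4 -> FAULT, evict 2, frames=[3,5,4] (faults so far: 4)
  step 8: ref 5 -> HIT, frames=[3,5,4] (faults so far: 4)
  step 9: ref 1 -> FAULT, evict 3, frames=[1,5,4] (faults so far: 5)
  step 10: ref 1 -> HIT, frames=[1,5,4] (faults so far: 5)
  step 11: ref 1 -> HIT, frames=[1,5,4] (faults so far: 5)
  step 12: ref 5 -> HIT, frames=[1,5,4] (faults so far: 5)
  Optimal total faults: 5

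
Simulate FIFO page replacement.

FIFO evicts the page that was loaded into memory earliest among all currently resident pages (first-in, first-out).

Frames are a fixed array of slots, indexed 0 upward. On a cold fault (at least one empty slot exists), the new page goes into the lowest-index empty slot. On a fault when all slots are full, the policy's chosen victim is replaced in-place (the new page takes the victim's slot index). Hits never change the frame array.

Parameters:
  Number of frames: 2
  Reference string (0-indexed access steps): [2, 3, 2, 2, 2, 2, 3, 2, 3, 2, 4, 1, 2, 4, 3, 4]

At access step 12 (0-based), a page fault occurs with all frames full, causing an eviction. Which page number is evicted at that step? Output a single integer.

Answer: 4

Derivation:
Step 0: ref 2 -> FAULT, frames=[2,-]
Step 1: ref 3 -> FAULT, frames=[2,3]
Step 2: ref 2 -> HIT, frames=[2,3]
Step 3: ref 2 -> HIT, frames=[2,3]
Step 4: ref 2 -> HIT, frames=[2,3]
Step 5: ref 2 -> HIT, frames=[2,3]
Step 6: ref 3 -> HIT, frames=[2,3]
Step 7: ref 2 -> HIT, frames=[2,3]
Step 8: ref 3 -> HIT, frames=[2,3]
Step 9: ref 2 -> HIT, frames=[2,3]
Step 10: ref 4 -> FAULT, evict 2, frames=[4,3]
Step 11: ref 1 -> FAULT, evict 3, frames=[4,1]
Step 12: ref 2 -> FAULT, evict 4, frames=[2,1]
At step 12: evicted page 4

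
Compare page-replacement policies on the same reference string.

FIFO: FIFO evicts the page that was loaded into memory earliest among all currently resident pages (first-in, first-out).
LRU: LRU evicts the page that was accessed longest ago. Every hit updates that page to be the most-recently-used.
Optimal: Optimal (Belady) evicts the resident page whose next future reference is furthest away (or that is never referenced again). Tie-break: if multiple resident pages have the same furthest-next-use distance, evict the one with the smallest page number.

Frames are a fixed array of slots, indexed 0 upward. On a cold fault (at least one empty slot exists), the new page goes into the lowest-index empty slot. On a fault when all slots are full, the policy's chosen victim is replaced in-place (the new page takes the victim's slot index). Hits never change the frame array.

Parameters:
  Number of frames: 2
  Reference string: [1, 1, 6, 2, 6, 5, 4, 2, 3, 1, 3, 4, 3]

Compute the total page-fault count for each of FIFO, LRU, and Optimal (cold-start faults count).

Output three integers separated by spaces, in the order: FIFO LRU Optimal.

Answer: 10 9 8

Derivation:
--- FIFO ---
  step 0: ref 1 -> FAULT, frames=[1,-] (faults so far: 1)
  step 1: ref 1 -> HIT, frames=[1,-] (faults so far: 1)
  step 2: ref 6 -> FAULT, frames=[1,6] (faults so far: 2)
  step 3: ref 2 -> FAULT, evict 1, frames=[2,6] (faults so far: 3)
  step 4: ref 6 -> HIT, frames=[2,6] (faults so far: 3)
  step 5: ref 5 -> FAULT, evict 6, frames=[2,5] (faults so far: 4)
  step 6: ref 4 -> FAULT, evict 2, frames=[4,5] (faults so far: 5)
  step 7: ref 2 -> FAULT, evict 5, frames=[4,2] (faults so far: 6)
  step 8: ref 3 -> FAULT, evict 4, frames=[3,2] (faults so far: 7)
  step 9: ref 1 -> FAULT, evict 2, frames=[3,1] (faults so far: 8)
  step 10: ref 3 -> HIT, frames=[3,1] (faults so far: 8)
  step 11: ref 4 -> FAULT, evict 3, frames=[4,1] (faults so far: 9)
  step 12: ref 3 -> FAULT, evict 1, frames=[4,3] (faults so far: 10)
  FIFO total faults: 10
--- LRU ---
  step 0: ref 1 -> FAULT, frames=[1,-] (faults so far: 1)
  step 1: ref 1 -> HIT, frames=[1,-] (faults so far: 1)
  step 2: ref 6 -> FAULT, frames=[1,6] (faults so far: 2)
  step 3: ref 2 -> FAULT, evict 1, frames=[2,6] (faults so far: 3)
  step 4: ref 6 -> HIT, frames=[2,6] (faults so far: 3)
  step 5: ref 5 -> FAULT, evict 2, frames=[5,6] (faults so far: 4)
  step 6: ref 4 -> FAULT, evict 6, frames=[5,4] (faults so far: 5)
  step 7: ref 2 -> FAULT, evict 5, frames=[2,4] (faults so far: 6)
  step 8: ref 3 -> FAULT, evict 4, frames=[2,3] (faults so far: 7)
  step 9: ref 1 -> FAULT, evict 2, frames=[1,3] (faults so far: 8)
  step 10: ref 3 -> HIT, frames=[1,3] (faults so far: 8)
  step 11: ref 4 -> FAULT, evict 1, frames=[4,3] (faults so far: 9)
  step 12: ref 3 -> HIT, frames=[4,3] (faults so far: 9)
  LRU total faults: 9
--- Optimal ---
  step 0: ref 1 -> FAULT, frames=[1,-] (faults so far: 1)
  step 1: ref 1 -> HIT, frames=[1,-] (faults so far: 1)
  step 2: ref 6 -> FAULT, frames=[1,6] (faults so far: 2)
  step 3: ref 2 -> FAULT, evict 1, frames=[2,6] (faults so far: 3)
  step 4: ref 6 -> HIT, frames=[2,6] (faults so far: 3)
  step 5: ref 5 -> FAULT, evict 6, frames=[2,5] (faults so far: 4)
  step 6: ref 4 -> FAULT, evict 5, frames=[2,4] (faults so far: 5)
  step 7: ref 2 -> HIT, frames=[2,4] (faults so far: 5)
  step 8: ref 3 -> FAULT, evict 2, frames=[3,4] (faults so far: 6)
  step 9: ref 1 -> FAULT, evict 4, frames=[3,1] (faults so far: 7)
  step 10: ref 3 -> HIT, frames=[3,1] (faults so far: 7)
  step 11: ref 4 -> FAULT, evict 1, frames=[3,4] (faults so far: 8)
  step 12: ref 3 -> HIT, frames=[3,4] (faults so far: 8)
  Optimal total faults: 8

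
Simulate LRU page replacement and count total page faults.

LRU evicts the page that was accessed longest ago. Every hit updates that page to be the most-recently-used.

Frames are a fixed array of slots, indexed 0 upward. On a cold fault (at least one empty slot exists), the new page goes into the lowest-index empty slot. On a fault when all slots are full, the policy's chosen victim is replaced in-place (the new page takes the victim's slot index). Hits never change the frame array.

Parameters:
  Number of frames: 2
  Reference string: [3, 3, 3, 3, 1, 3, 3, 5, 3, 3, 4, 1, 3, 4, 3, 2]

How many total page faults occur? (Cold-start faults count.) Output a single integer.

Answer: 8

Derivation:
Step 0: ref 3 → FAULT, frames=[3,-]
Step 1: ref 3 → HIT, frames=[3,-]
Step 2: ref 3 → HIT, frames=[3,-]
Step 3: ref 3 → HIT, frames=[3,-]
Step 4: ref 1 → FAULT, frames=[3,1]
Step 5: ref 3 → HIT, frames=[3,1]
Step 6: ref 3 → HIT, frames=[3,1]
Step 7: ref 5 → FAULT (evict 1), frames=[3,5]
Step 8: ref 3 → HIT, frames=[3,5]
Step 9: ref 3 → HIT, frames=[3,5]
Step 10: ref 4 → FAULT (evict 5), frames=[3,4]
Step 11: ref 1 → FAULT (evict 3), frames=[1,4]
Step 12: ref 3 → FAULT (evict 4), frames=[1,3]
Step 13: ref 4 → FAULT (evict 1), frames=[4,3]
Step 14: ref 3 → HIT, frames=[4,3]
Step 15: ref 2 → FAULT (evict 4), frames=[2,3]
Total faults: 8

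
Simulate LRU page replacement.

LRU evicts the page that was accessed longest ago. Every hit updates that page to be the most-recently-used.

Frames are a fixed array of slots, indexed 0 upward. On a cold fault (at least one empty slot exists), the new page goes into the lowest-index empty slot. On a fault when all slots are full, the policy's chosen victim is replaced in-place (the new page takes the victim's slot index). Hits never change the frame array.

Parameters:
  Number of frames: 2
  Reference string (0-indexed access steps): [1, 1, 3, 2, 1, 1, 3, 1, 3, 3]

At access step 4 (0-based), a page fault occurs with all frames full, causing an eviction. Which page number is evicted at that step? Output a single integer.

Step 0: ref 1 -> FAULT, frames=[1,-]
Step 1: ref 1 -> HIT, frames=[1,-]
Step 2: ref 3 -> FAULT, frames=[1,3]
Step 3: ref 2 -> FAULT, evict 1, frames=[2,3]
Step 4: ref 1 -> FAULT, evict 3, frames=[2,1]
At step 4: evicted page 3

Answer: 3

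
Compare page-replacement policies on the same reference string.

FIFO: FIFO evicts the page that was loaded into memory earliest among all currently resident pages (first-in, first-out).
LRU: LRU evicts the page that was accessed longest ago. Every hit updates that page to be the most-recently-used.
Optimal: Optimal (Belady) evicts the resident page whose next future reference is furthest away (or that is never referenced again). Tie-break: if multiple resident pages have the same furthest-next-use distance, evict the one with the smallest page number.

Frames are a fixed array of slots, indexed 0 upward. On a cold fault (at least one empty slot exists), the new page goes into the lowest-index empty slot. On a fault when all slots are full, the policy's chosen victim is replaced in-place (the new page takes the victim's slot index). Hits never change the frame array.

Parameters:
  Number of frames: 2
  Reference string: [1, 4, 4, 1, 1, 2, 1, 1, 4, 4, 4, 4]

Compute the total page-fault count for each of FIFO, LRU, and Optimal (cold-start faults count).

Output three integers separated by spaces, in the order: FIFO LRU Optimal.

Answer: 5 4 4

Derivation:
--- FIFO ---
  step 0: ref 1 -> FAULT, frames=[1,-] (faults so far: 1)
  step 1: ref 4 -> FAULT, frames=[1,4] (faults so far: 2)
  step 2: ref 4 -> HIT, frames=[1,4] (faults so far: 2)
  step 3: ref 1 -> HIT, frames=[1,4] (faults so far: 2)
  step 4: ref 1 -> HIT, frames=[1,4] (faults so far: 2)
  step 5: ref 2 -> FAULT, evict 1, frames=[2,4] (faults so far: 3)
  step 6: ref 1 -> FAULT, evict 4, frames=[2,1] (faults so far: 4)
  step 7: ref 1 -> HIT, frames=[2,1] (faults so far: 4)
  step 8: ref 4 -> FAULT, evict 2, frames=[4,1] (faults so far: 5)
  step 9: ref 4 -> HIT, frames=[4,1] (faults so far: 5)
  step 10: ref 4 -> HIT, frames=[4,1] (faults so far: 5)
  step 11: ref 4 -> HIT, frames=[4,1] (faults so far: 5)
  FIFO total faults: 5
--- LRU ---
  step 0: ref 1 -> FAULT, frames=[1,-] (faults so far: 1)
  step 1: ref 4 -> FAULT, frames=[1,4] (faults so far: 2)
  step 2: ref 4 -> HIT, frames=[1,4] (faults so far: 2)
  step 3: ref 1 -> HIT, frames=[1,4] (faults so far: 2)
  step 4: ref 1 -> HIT, frames=[1,4] (faults so far: 2)
  step 5: ref 2 -> FAULT, evict 4, frames=[1,2] (faults so far: 3)
  step 6: ref 1 -> HIT, frames=[1,2] (faults so far: 3)
  step 7: ref 1 -> HIT, frames=[1,2] (faults so far: 3)
  step 8: ref 4 -> FAULT, evict 2, frames=[1,4] (faults so far: 4)
  step 9: ref 4 -> HIT, frames=[1,4] (faults so far: 4)
  step 10: ref 4 -> HIT, frames=[1,4] (faults so far: 4)
  step 11: ref 4 -> HIT, frames=[1,4] (faults so far: 4)
  LRU total faults: 4
--- Optimal ---
  step 0: ref 1 -> FAULT, frames=[1,-] (faults so far: 1)
  step 1: ref 4 -> FAULT, frames=[1,4] (faults so far: 2)
  step 2: ref 4 -> HIT, frames=[1,4] (faults so far: 2)
  step 3: ref 1 -> HIT, frames=[1,4] (faults so far: 2)
  step 4: ref 1 -> HIT, frames=[1,4] (faults so far: 2)
  step 5: ref 2 -> FAULT, evict 4, frames=[1,2] (faults so far: 3)
  step 6: ref 1 -> HIT, frames=[1,2] (faults so far: 3)
  step 7: ref 1 -> HIT, frames=[1,2] (faults so far: 3)
  step 8: ref 4 -> FAULT, evict 1, frames=[4,2] (faults so far: 4)
  step 9: ref 4 -> HIT, frames=[4,2] (faults so far: 4)
  step 10: ref 4 -> HIT, frames=[4,2] (faults so far: 4)
  step 11: ref 4 -> HIT, frames=[4,2] (faults so far: 4)
  Optimal total faults: 4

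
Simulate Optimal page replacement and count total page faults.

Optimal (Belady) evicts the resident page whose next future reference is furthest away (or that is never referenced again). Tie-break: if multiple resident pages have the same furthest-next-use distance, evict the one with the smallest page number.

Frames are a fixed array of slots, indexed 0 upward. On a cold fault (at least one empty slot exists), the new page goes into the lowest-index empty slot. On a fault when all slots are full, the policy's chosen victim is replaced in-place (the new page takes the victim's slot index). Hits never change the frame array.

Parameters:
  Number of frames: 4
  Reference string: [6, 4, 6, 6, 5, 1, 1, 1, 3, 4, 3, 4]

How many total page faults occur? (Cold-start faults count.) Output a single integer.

Answer: 5

Derivation:
Step 0: ref 6 → FAULT, frames=[6,-,-,-]
Step 1: ref 4 → FAULT, frames=[6,4,-,-]
Step 2: ref 6 → HIT, frames=[6,4,-,-]
Step 3: ref 6 → HIT, frames=[6,4,-,-]
Step 4: ref 5 → FAULT, frames=[6,4,5,-]
Step 5: ref 1 → FAULT, frames=[6,4,5,1]
Step 6: ref 1 → HIT, frames=[6,4,5,1]
Step 7: ref 1 → HIT, frames=[6,4,5,1]
Step 8: ref 3 → FAULT (evict 1), frames=[6,4,5,3]
Step 9: ref 4 → HIT, frames=[6,4,5,3]
Step 10: ref 3 → HIT, frames=[6,4,5,3]
Step 11: ref 4 → HIT, frames=[6,4,5,3]
Total faults: 5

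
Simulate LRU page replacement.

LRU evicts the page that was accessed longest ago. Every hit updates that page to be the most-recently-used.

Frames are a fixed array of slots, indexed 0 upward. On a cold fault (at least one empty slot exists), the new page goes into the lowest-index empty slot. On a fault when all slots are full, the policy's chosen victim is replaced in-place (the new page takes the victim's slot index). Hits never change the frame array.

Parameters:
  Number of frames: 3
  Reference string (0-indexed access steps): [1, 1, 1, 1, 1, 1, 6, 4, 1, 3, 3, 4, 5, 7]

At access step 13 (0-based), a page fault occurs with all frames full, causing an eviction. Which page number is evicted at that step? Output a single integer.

Answer: 3

Derivation:
Step 0: ref 1 -> FAULT, frames=[1,-,-]
Step 1: ref 1 -> HIT, frames=[1,-,-]
Step 2: ref 1 -> HIT, frames=[1,-,-]
Step 3: ref 1 -> HIT, frames=[1,-,-]
Step 4: ref 1 -> HIT, frames=[1,-,-]
Step 5: ref 1 -> HIT, frames=[1,-,-]
Step 6: ref 6 -> FAULT, frames=[1,6,-]
Step 7: ref 4 -> FAULT, frames=[1,6,4]
Step 8: ref 1 -> HIT, frames=[1,6,4]
Step 9: ref 3 -> FAULT, evict 6, frames=[1,3,4]
Step 10: ref 3 -> HIT, frames=[1,3,4]
Step 11: ref 4 -> HIT, frames=[1,3,4]
Step 12: ref 5 -> FAULT, evict 1, frames=[5,3,4]
Step 13: ref 7 -> FAULT, evict 3, frames=[5,7,4]
At step 13: evicted page 3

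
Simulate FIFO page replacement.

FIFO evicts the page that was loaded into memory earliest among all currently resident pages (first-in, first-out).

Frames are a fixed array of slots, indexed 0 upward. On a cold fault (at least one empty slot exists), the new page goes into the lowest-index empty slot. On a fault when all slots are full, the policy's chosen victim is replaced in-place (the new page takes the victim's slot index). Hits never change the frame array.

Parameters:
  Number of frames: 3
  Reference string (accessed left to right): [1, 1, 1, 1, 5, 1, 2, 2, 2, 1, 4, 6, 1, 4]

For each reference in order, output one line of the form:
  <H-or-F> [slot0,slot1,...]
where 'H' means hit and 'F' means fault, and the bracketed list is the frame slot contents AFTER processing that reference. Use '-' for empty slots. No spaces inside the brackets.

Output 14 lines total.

F [1,-,-]
H [1,-,-]
H [1,-,-]
H [1,-,-]
F [1,5,-]
H [1,5,-]
F [1,5,2]
H [1,5,2]
H [1,5,2]
H [1,5,2]
F [4,5,2]
F [4,6,2]
F [4,6,1]
H [4,6,1]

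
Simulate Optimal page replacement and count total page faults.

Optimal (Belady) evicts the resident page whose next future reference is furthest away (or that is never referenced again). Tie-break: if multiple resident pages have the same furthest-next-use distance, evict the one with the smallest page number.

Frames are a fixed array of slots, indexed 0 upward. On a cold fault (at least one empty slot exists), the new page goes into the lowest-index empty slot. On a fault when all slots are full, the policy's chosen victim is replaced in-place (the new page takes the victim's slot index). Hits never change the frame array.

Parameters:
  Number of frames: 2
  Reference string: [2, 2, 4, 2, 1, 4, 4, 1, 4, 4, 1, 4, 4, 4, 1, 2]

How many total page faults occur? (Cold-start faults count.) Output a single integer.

Step 0: ref 2 → FAULT, frames=[2,-]
Step 1: ref 2 → HIT, frames=[2,-]
Step 2: ref 4 → FAULT, frames=[2,4]
Step 3: ref 2 → HIT, frames=[2,4]
Step 4: ref 1 → FAULT (evict 2), frames=[1,4]
Step 5: ref 4 → HIT, frames=[1,4]
Step 6: ref 4 → HIT, frames=[1,4]
Step 7: ref 1 → HIT, frames=[1,4]
Step 8: ref 4 → HIT, frames=[1,4]
Step 9: ref 4 → HIT, frames=[1,4]
Step 10: ref 1 → HIT, frames=[1,4]
Step 11: ref 4 → HIT, frames=[1,4]
Step 12: ref 4 → HIT, frames=[1,4]
Step 13: ref 4 → HIT, frames=[1,4]
Step 14: ref 1 → HIT, frames=[1,4]
Step 15: ref 2 → FAULT (evict 1), frames=[2,4]
Total faults: 4

Answer: 4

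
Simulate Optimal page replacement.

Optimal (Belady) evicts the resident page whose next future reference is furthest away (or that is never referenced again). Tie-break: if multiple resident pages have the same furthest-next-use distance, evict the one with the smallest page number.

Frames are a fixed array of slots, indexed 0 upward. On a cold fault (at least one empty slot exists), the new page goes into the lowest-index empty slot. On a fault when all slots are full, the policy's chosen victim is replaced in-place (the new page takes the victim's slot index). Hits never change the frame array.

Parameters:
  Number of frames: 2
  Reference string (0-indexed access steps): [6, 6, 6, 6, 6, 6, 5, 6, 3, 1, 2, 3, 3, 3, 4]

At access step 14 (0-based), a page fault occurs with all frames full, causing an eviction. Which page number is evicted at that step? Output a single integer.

Step 0: ref 6 -> FAULT, frames=[6,-]
Step 1: ref 6 -> HIT, frames=[6,-]
Step 2: ref 6 -> HIT, frames=[6,-]
Step 3: ref 6 -> HIT, frames=[6,-]
Step 4: ref 6 -> HIT, frames=[6,-]
Step 5: ref 6 -> HIT, frames=[6,-]
Step 6: ref 5 -> FAULT, frames=[6,5]
Step 7: ref 6 -> HIT, frames=[6,5]
Step 8: ref 3 -> FAULT, evict 5, frames=[6,3]
Step 9: ref 1 -> FAULT, evict 6, frames=[1,3]
Step 10: ref 2 -> FAULT, evict 1, frames=[2,3]
Step 11: ref 3 -> HIT, frames=[2,3]
Step 12: ref 3 -> HIT, frames=[2,3]
Step 13: ref 3 -> HIT, frames=[2,3]
Step 14: ref 4 -> FAULT, evict 2, frames=[4,3]
At step 14: evicted page 2

Answer: 2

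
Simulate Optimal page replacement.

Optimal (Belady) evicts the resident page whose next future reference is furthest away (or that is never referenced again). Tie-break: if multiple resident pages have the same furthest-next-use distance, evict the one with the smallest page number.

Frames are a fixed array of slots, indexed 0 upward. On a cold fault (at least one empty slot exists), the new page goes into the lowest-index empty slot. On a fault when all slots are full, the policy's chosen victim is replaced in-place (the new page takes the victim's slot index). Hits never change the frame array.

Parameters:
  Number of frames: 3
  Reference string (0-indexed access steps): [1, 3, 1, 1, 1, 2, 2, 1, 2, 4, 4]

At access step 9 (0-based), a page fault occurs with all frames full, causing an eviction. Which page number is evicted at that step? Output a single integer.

Answer: 1

Derivation:
Step 0: ref 1 -> FAULT, frames=[1,-,-]
Step 1: ref 3 -> FAULT, frames=[1,3,-]
Step 2: ref 1 -> HIT, frames=[1,3,-]
Step 3: ref 1 -> HIT, frames=[1,3,-]
Step 4: ref 1 -> HIT, frames=[1,3,-]
Step 5: ref 2 -> FAULT, frames=[1,3,2]
Step 6: ref 2 -> HIT, frames=[1,3,2]
Step 7: ref 1 -> HIT, frames=[1,3,2]
Step 8: ref 2 -> HIT, frames=[1,3,2]
Step 9: ref 4 -> FAULT, evict 1, frames=[4,3,2]
At step 9: evicted page 1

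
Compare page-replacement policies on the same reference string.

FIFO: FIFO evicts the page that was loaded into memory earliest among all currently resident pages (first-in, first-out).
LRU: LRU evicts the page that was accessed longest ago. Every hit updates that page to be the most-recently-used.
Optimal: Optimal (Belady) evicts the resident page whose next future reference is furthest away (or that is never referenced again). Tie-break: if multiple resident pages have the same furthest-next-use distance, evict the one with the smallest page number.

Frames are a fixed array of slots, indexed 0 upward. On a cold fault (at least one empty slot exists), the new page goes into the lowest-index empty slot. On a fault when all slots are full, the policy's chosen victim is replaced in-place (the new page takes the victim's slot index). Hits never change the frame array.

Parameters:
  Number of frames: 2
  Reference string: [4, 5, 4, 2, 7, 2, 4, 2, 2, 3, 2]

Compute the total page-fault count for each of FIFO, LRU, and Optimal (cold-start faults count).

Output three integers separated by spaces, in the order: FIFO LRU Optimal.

Answer: 7 6 6

Derivation:
--- FIFO ---
  step 0: ref 4 -> FAULT, frames=[4,-] (faults so far: 1)
  step 1: ref 5 -> FAULT, frames=[4,5] (faults so far: 2)
  step 2: ref 4 -> HIT, frames=[4,5] (faults so far: 2)
  step 3: ref 2 -> FAULT, evict 4, frames=[2,5] (faults so far: 3)
  step 4: ref 7 -> FAULT, evict 5, frames=[2,7] (faults so far: 4)
  step 5: ref 2 -> HIT, frames=[2,7] (faults so far: 4)
  step 6: ref 4 -> FAULT, evict 2, frames=[4,7] (faults so far: 5)
  step 7: ref 2 -> FAULT, evict 7, frames=[4,2] (faults so far: 6)
  step 8: ref 2 -> HIT, frames=[4,2] (faults so far: 6)
  step 9: ref 3 -> FAULT, evict 4, frames=[3,2] (faults so far: 7)
  step 10: ref 2 -> HIT, frames=[3,2] (faults so far: 7)
  FIFO total faults: 7
--- LRU ---
  step 0: ref 4 -> FAULT, frames=[4,-] (faults so far: 1)
  step 1: ref 5 -> FAULT, frames=[4,5] (faults so far: 2)
  step 2: ref 4 -> HIT, frames=[4,5] (faults so far: 2)
  step 3: ref 2 -> FAULT, evict 5, frames=[4,2] (faults so far: 3)
  step 4: ref 7 -> FAULT, evict 4, frames=[7,2] (faults so far: 4)
  step 5: ref 2 -> HIT, frames=[7,2] (faults so far: 4)
  step 6: ref 4 -> FAULT, evict 7, frames=[4,2] (faults so far: 5)
  step 7: ref 2 -> HIT, frames=[4,2] (faults so far: 5)
  step 8: ref 2 -> HIT, frames=[4,2] (faults so far: 5)
  step 9: ref 3 -> FAULT, evict 4, frames=[3,2] (faults so far: 6)
  step 10: ref 2 -> HIT, frames=[3,2] (faults so far: 6)
  LRU total faults: 6
--- Optimal ---
  step 0: ref 4 -> FAULT, frames=[4,-] (faults so far: 1)
  step 1: ref 5 -> FAULT, frames=[4,5] (faults so far: 2)
  step 2: ref 4 -> HIT, frames=[4,5] (faults so far: 2)
  step 3: ref 2 -> FAULT, evict 5, frames=[4,2] (faults so far: 3)
  step 4: ref 7 -> FAULT, evict 4, frames=[7,2] (faults so far: 4)
  step 5: ref 2 -> HIT, frames=[7,2] (faults so far: 4)
  step 6: ref 4 -> FAULT, evict 7, frames=[4,2] (faults so far: 5)
  step 7: ref 2 -> HIT, frames=[4,2] (faults so far: 5)
  step 8: ref 2 -> HIT, frames=[4,2] (faults so far: 5)
  step 9: ref 3 -> FAULT, evict 4, frames=[3,2] (faults so far: 6)
  step 10: ref 2 -> HIT, frames=[3,2] (faults so far: 6)
  Optimal total faults: 6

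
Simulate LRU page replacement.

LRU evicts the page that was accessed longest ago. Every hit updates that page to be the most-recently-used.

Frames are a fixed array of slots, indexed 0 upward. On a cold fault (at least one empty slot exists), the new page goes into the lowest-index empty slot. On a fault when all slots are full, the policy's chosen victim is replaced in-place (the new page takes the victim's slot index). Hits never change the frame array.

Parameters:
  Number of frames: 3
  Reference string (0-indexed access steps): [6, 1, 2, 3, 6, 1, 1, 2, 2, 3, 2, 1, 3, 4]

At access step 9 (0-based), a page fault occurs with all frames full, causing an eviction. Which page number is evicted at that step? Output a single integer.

Answer: 6

Derivation:
Step 0: ref 6 -> FAULT, frames=[6,-,-]
Step 1: ref 1 -> FAULT, frames=[6,1,-]
Step 2: ref 2 -> FAULT, frames=[6,1,2]
Step 3: ref 3 -> FAULT, evict 6, frames=[3,1,2]
Step 4: ref 6 -> FAULT, evict 1, frames=[3,6,2]
Step 5: ref 1 -> FAULT, evict 2, frames=[3,6,1]
Step 6: ref 1 -> HIT, frames=[3,6,1]
Step 7: ref 2 -> FAULT, evict 3, frames=[2,6,1]
Step 8: ref 2 -> HIT, frames=[2,6,1]
Step 9: ref 3 -> FAULT, evict 6, frames=[2,3,1]
At step 9: evicted page 6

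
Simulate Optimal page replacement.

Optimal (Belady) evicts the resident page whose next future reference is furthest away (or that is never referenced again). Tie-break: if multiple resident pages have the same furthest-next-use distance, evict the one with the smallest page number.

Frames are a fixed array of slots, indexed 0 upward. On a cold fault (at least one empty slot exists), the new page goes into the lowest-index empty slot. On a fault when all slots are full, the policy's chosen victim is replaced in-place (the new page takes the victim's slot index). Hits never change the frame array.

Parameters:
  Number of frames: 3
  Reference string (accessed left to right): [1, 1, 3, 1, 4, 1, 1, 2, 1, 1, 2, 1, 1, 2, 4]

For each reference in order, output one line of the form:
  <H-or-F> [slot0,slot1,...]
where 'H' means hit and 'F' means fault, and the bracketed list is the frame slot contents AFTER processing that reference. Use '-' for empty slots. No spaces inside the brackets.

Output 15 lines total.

F [1,-,-]
H [1,-,-]
F [1,3,-]
H [1,3,-]
F [1,3,4]
H [1,3,4]
H [1,3,4]
F [1,2,4]
H [1,2,4]
H [1,2,4]
H [1,2,4]
H [1,2,4]
H [1,2,4]
H [1,2,4]
H [1,2,4]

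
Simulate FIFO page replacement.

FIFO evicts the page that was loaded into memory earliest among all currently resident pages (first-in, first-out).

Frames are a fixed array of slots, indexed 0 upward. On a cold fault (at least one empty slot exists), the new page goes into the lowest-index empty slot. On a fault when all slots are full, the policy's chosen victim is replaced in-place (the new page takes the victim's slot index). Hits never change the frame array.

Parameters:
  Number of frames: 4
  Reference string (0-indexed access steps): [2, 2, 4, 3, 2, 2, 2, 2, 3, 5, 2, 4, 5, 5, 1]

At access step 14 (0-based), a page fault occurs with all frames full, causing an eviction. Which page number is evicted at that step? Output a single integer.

Step 0: ref 2 -> FAULT, frames=[2,-,-,-]
Step 1: ref 2 -> HIT, frames=[2,-,-,-]
Step 2: ref 4 -> FAULT, frames=[2,4,-,-]
Step 3: ref 3 -> FAULT, frames=[2,4,3,-]
Step 4: ref 2 -> HIT, frames=[2,4,3,-]
Step 5: ref 2 -> HIT, frames=[2,4,3,-]
Step 6: ref 2 -> HIT, frames=[2,4,3,-]
Step 7: ref 2 -> HIT, frames=[2,4,3,-]
Step 8: ref 3 -> HIT, frames=[2,4,3,-]
Step 9: ref 5 -> FAULT, frames=[2,4,3,5]
Step 10: ref 2 -> HIT, frames=[2,4,3,5]
Step 11: ref 4 -> HIT, frames=[2,4,3,5]
Step 12: ref 5 -> HIT, frames=[2,4,3,5]
Step 13: ref 5 -> HIT, frames=[2,4,3,5]
Step 14: ref 1 -> FAULT, evict 2, frames=[1,4,3,5]
At step 14: evicted page 2

Answer: 2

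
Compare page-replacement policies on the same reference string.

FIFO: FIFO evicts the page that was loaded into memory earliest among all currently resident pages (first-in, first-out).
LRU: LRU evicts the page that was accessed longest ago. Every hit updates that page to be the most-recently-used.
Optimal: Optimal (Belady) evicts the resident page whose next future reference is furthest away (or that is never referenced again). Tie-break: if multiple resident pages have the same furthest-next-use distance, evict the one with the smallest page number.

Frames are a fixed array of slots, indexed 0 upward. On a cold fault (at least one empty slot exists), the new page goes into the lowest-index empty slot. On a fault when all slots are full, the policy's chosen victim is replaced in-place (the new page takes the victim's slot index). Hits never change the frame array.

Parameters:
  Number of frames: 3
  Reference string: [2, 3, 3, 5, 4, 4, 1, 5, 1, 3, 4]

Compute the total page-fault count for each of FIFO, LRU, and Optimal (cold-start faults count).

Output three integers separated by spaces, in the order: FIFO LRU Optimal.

Answer: 6 7 6

Derivation:
--- FIFO ---
  step 0: ref 2 -> FAULT, frames=[2,-,-] (faults so far: 1)
  step 1: ref 3 -> FAULT, frames=[2,3,-] (faults so far: 2)
  step 2: ref 3 -> HIT, frames=[2,3,-] (faults so far: 2)
  step 3: ref 5 -> FAULT, frames=[2,3,5] (faults so far: 3)
  step 4: ref 4 -> FAULT, evict 2, frames=[4,3,5] (faults so far: 4)
  step 5: ref 4 -> HIT, frames=[4,3,5] (faults so far: 4)
  step 6: ref 1 -> FAULT, evict 3, frames=[4,1,5] (faults so far: 5)
  step 7: ref 5 -> HIT, frames=[4,1,5] (faults so far: 5)
  step 8: ref 1 -> HIT, frames=[4,1,5] (faults so far: 5)
  step 9: ref 3 -> FAULT, evict 5, frames=[4,1,3] (faults so far: 6)
  step 10: ref 4 -> HIT, frames=[4,1,3] (faults so far: 6)
  FIFO total faults: 6
--- LRU ---
  step 0: ref 2 -> FAULT, frames=[2,-,-] (faults so far: 1)
  step 1: ref 3 -> FAULT, frames=[2,3,-] (faults so far: 2)
  step 2: ref 3 -> HIT, frames=[2,3,-] (faults so far: 2)
  step 3: ref 5 -> FAULT, frames=[2,3,5] (faults so far: 3)
  step 4: ref 4 -> FAULT, evict 2, frames=[4,3,5] (faults so far: 4)
  step 5: ref 4 -> HIT, frames=[4,3,5] (faults so far: 4)
  step 6: ref 1 -> FAULT, evict 3, frames=[4,1,5] (faults so far: 5)
  step 7: ref 5 -> HIT, frames=[4,1,5] (faults so far: 5)
  step 8: ref 1 -> HIT, frames=[4,1,5] (faults so far: 5)
  step 9: ref 3 -> FAULT, evict 4, frames=[3,1,5] (faults so far: 6)
  step 10: ref 4 -> FAULT, evict 5, frames=[3,1,4] (faults so far: 7)
  LRU total faults: 7
--- Optimal ---
  step 0: ref 2 -> FAULT, frames=[2,-,-] (faults so far: 1)
  step 1: ref 3 -> FAULT, frames=[2,3,-] (faults so far: 2)
  step 2: ref 3 -> HIT, frames=[2,3,-] (faults so far: 2)
  step 3: ref 5 -> FAULT, frames=[2,3,5] (faults so far: 3)
  step 4: ref 4 -> FAULT, evict 2, frames=[4,3,5] (faults so far: 4)
  step 5: ref 4 -> HIT, frames=[4,3,5] (faults so far: 4)
  step 6: ref 1 -> FAULT, evict 4, frames=[1,3,5] (faults so far: 5)
  step 7: ref 5 -> HIT, frames=[1,3,5] (faults so far: 5)
  step 8: ref 1 -> HIT, frames=[1,3,5] (faults so far: 5)
  step 9: ref 3 -> HIT, frames=[1,3,5] (faults so far: 5)
  step 10: ref 4 -> FAULT, evict 1, frames=[4,3,5] (faults so far: 6)
  Optimal total faults: 6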